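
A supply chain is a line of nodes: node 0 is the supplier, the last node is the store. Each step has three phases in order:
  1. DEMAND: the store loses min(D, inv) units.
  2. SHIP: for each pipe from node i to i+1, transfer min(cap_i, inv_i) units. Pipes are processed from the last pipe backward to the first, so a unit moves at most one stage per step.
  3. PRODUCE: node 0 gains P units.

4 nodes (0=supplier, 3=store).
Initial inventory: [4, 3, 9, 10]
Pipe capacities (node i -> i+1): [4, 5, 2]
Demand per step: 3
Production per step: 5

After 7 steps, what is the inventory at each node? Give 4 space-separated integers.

Step 1: demand=3,sold=3 ship[2->3]=2 ship[1->2]=3 ship[0->1]=4 prod=5 -> inv=[5 4 10 9]
Step 2: demand=3,sold=3 ship[2->3]=2 ship[1->2]=4 ship[0->1]=4 prod=5 -> inv=[6 4 12 8]
Step 3: demand=3,sold=3 ship[2->3]=2 ship[1->2]=4 ship[0->1]=4 prod=5 -> inv=[7 4 14 7]
Step 4: demand=3,sold=3 ship[2->3]=2 ship[1->2]=4 ship[0->1]=4 prod=5 -> inv=[8 4 16 6]
Step 5: demand=3,sold=3 ship[2->3]=2 ship[1->2]=4 ship[0->1]=4 prod=5 -> inv=[9 4 18 5]
Step 6: demand=3,sold=3 ship[2->3]=2 ship[1->2]=4 ship[0->1]=4 prod=5 -> inv=[10 4 20 4]
Step 7: demand=3,sold=3 ship[2->3]=2 ship[1->2]=4 ship[0->1]=4 prod=5 -> inv=[11 4 22 3]

11 4 22 3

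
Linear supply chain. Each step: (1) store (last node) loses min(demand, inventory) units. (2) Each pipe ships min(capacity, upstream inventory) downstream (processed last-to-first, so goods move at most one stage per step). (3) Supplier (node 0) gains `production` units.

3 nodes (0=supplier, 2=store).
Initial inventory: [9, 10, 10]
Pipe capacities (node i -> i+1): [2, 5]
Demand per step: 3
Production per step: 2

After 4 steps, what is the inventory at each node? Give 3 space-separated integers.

Step 1: demand=3,sold=3 ship[1->2]=5 ship[0->1]=2 prod=2 -> inv=[9 7 12]
Step 2: demand=3,sold=3 ship[1->2]=5 ship[0->1]=2 prod=2 -> inv=[9 4 14]
Step 3: demand=3,sold=3 ship[1->2]=4 ship[0->1]=2 prod=2 -> inv=[9 2 15]
Step 4: demand=3,sold=3 ship[1->2]=2 ship[0->1]=2 prod=2 -> inv=[9 2 14]

9 2 14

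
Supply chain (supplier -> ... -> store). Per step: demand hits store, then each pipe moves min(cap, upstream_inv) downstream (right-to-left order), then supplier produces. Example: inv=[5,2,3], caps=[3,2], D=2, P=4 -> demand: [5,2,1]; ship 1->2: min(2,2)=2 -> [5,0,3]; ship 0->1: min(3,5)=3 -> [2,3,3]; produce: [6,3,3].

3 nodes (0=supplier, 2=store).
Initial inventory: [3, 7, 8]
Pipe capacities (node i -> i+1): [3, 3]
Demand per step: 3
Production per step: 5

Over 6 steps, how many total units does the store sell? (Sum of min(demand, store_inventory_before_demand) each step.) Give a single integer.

Step 1: sold=3 (running total=3) -> [5 7 8]
Step 2: sold=3 (running total=6) -> [7 7 8]
Step 3: sold=3 (running total=9) -> [9 7 8]
Step 4: sold=3 (running total=12) -> [11 7 8]
Step 5: sold=3 (running total=15) -> [13 7 8]
Step 6: sold=3 (running total=18) -> [15 7 8]

Answer: 18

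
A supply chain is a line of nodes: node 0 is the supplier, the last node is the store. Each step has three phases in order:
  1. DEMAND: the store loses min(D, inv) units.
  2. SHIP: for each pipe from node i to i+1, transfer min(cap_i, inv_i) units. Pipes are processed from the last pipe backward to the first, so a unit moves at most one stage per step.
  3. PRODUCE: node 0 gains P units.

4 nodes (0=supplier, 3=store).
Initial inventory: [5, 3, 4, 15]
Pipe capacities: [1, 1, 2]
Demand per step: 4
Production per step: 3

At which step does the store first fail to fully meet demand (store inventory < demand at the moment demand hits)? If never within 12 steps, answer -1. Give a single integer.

Step 1: demand=4,sold=4 ship[2->3]=2 ship[1->2]=1 ship[0->1]=1 prod=3 -> [7 3 3 13]
Step 2: demand=4,sold=4 ship[2->3]=2 ship[1->2]=1 ship[0->1]=1 prod=3 -> [9 3 2 11]
Step 3: demand=4,sold=4 ship[2->3]=2 ship[1->2]=1 ship[0->1]=1 prod=3 -> [11 3 1 9]
Step 4: demand=4,sold=4 ship[2->3]=1 ship[1->2]=1 ship[0->1]=1 prod=3 -> [13 3 1 6]
Step 5: demand=4,sold=4 ship[2->3]=1 ship[1->2]=1 ship[0->1]=1 prod=3 -> [15 3 1 3]
Step 6: demand=4,sold=3 ship[2->3]=1 ship[1->2]=1 ship[0->1]=1 prod=3 -> [17 3 1 1]
Step 7: demand=4,sold=1 ship[2->3]=1 ship[1->2]=1 ship[0->1]=1 prod=3 -> [19 3 1 1]
Step 8: demand=4,sold=1 ship[2->3]=1 ship[1->2]=1 ship[0->1]=1 prod=3 -> [21 3 1 1]
Step 9: demand=4,sold=1 ship[2->3]=1 ship[1->2]=1 ship[0->1]=1 prod=3 -> [23 3 1 1]
Step 10: demand=4,sold=1 ship[2->3]=1 ship[1->2]=1 ship[0->1]=1 prod=3 -> [25 3 1 1]
Step 11: demand=4,sold=1 ship[2->3]=1 ship[1->2]=1 ship[0->1]=1 prod=3 -> [27 3 1 1]
Step 12: demand=4,sold=1 ship[2->3]=1 ship[1->2]=1 ship[0->1]=1 prod=3 -> [29 3 1 1]
First stockout at step 6

6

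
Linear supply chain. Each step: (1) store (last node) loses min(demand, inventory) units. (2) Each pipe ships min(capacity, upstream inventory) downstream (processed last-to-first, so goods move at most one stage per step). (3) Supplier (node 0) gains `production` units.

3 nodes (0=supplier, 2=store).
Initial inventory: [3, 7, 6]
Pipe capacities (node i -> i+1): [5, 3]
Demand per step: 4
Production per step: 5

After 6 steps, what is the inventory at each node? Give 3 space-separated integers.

Step 1: demand=4,sold=4 ship[1->2]=3 ship[0->1]=3 prod=5 -> inv=[5 7 5]
Step 2: demand=4,sold=4 ship[1->2]=3 ship[0->1]=5 prod=5 -> inv=[5 9 4]
Step 3: demand=4,sold=4 ship[1->2]=3 ship[0->1]=5 prod=5 -> inv=[5 11 3]
Step 4: demand=4,sold=3 ship[1->2]=3 ship[0->1]=5 prod=5 -> inv=[5 13 3]
Step 5: demand=4,sold=3 ship[1->2]=3 ship[0->1]=5 prod=5 -> inv=[5 15 3]
Step 6: demand=4,sold=3 ship[1->2]=3 ship[0->1]=5 prod=5 -> inv=[5 17 3]

5 17 3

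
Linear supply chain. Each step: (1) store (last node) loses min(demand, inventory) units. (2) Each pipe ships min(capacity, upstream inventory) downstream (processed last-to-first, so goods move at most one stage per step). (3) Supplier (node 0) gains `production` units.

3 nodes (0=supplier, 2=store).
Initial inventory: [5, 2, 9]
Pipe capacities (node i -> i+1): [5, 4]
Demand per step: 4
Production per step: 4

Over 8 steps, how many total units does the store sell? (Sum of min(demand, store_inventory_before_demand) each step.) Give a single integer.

Answer: 32

Derivation:
Step 1: sold=4 (running total=4) -> [4 5 7]
Step 2: sold=4 (running total=8) -> [4 5 7]
Step 3: sold=4 (running total=12) -> [4 5 7]
Step 4: sold=4 (running total=16) -> [4 5 7]
Step 5: sold=4 (running total=20) -> [4 5 7]
Step 6: sold=4 (running total=24) -> [4 5 7]
Step 7: sold=4 (running total=28) -> [4 5 7]
Step 8: sold=4 (running total=32) -> [4 5 7]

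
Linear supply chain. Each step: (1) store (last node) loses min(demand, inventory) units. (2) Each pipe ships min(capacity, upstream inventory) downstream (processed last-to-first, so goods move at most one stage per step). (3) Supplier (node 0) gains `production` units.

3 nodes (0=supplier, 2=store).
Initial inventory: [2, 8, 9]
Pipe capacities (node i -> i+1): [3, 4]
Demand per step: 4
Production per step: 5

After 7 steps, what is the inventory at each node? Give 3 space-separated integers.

Step 1: demand=4,sold=4 ship[1->2]=4 ship[0->1]=2 prod=5 -> inv=[5 6 9]
Step 2: demand=4,sold=4 ship[1->2]=4 ship[0->1]=3 prod=5 -> inv=[7 5 9]
Step 3: demand=4,sold=4 ship[1->2]=4 ship[0->1]=3 prod=5 -> inv=[9 4 9]
Step 4: demand=4,sold=4 ship[1->2]=4 ship[0->1]=3 prod=5 -> inv=[11 3 9]
Step 5: demand=4,sold=4 ship[1->2]=3 ship[0->1]=3 prod=5 -> inv=[13 3 8]
Step 6: demand=4,sold=4 ship[1->2]=3 ship[0->1]=3 prod=5 -> inv=[15 3 7]
Step 7: demand=4,sold=4 ship[1->2]=3 ship[0->1]=3 prod=5 -> inv=[17 3 6]

17 3 6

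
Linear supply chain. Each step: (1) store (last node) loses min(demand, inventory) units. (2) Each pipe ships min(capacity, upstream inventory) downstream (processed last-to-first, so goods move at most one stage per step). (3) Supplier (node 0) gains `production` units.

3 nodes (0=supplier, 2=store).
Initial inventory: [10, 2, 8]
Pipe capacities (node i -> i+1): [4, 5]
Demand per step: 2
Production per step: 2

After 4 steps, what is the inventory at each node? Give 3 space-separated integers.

Step 1: demand=2,sold=2 ship[1->2]=2 ship[0->1]=4 prod=2 -> inv=[8 4 8]
Step 2: demand=2,sold=2 ship[1->2]=4 ship[0->1]=4 prod=2 -> inv=[6 4 10]
Step 3: demand=2,sold=2 ship[1->2]=4 ship[0->1]=4 prod=2 -> inv=[4 4 12]
Step 4: demand=2,sold=2 ship[1->2]=4 ship[0->1]=4 prod=2 -> inv=[2 4 14]

2 4 14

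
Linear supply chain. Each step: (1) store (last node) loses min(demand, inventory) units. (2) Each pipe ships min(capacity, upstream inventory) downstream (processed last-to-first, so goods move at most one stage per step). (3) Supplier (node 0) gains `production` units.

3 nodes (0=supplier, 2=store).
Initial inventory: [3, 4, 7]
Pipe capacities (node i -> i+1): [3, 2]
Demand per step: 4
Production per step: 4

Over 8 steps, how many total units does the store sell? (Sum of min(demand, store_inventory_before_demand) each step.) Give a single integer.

Step 1: sold=4 (running total=4) -> [4 5 5]
Step 2: sold=4 (running total=8) -> [5 6 3]
Step 3: sold=3 (running total=11) -> [6 7 2]
Step 4: sold=2 (running total=13) -> [7 8 2]
Step 5: sold=2 (running total=15) -> [8 9 2]
Step 6: sold=2 (running total=17) -> [9 10 2]
Step 7: sold=2 (running total=19) -> [10 11 2]
Step 8: sold=2 (running total=21) -> [11 12 2]

Answer: 21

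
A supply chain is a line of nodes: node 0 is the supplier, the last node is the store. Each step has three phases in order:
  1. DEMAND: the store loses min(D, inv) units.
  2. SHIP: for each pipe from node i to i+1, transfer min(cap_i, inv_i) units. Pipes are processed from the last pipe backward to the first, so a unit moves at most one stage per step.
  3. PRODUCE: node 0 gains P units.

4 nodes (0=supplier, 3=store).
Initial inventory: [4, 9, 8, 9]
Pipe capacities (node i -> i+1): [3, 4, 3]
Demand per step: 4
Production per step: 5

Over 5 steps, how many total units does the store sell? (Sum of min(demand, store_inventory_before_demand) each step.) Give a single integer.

Step 1: sold=4 (running total=4) -> [6 8 9 8]
Step 2: sold=4 (running total=8) -> [8 7 10 7]
Step 3: sold=4 (running total=12) -> [10 6 11 6]
Step 4: sold=4 (running total=16) -> [12 5 12 5]
Step 5: sold=4 (running total=20) -> [14 4 13 4]

Answer: 20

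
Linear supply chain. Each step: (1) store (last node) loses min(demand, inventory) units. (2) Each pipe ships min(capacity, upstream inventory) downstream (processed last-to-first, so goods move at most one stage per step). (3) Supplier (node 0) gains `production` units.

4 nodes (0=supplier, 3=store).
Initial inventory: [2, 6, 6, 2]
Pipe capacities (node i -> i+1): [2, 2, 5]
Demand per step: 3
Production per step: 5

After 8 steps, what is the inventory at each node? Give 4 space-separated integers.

Step 1: demand=3,sold=2 ship[2->3]=5 ship[1->2]=2 ship[0->1]=2 prod=5 -> inv=[5 6 3 5]
Step 2: demand=3,sold=3 ship[2->3]=3 ship[1->2]=2 ship[0->1]=2 prod=5 -> inv=[8 6 2 5]
Step 3: demand=3,sold=3 ship[2->3]=2 ship[1->2]=2 ship[0->1]=2 prod=5 -> inv=[11 6 2 4]
Step 4: demand=3,sold=3 ship[2->3]=2 ship[1->2]=2 ship[0->1]=2 prod=5 -> inv=[14 6 2 3]
Step 5: demand=3,sold=3 ship[2->3]=2 ship[1->2]=2 ship[0->1]=2 prod=5 -> inv=[17 6 2 2]
Step 6: demand=3,sold=2 ship[2->3]=2 ship[1->2]=2 ship[0->1]=2 prod=5 -> inv=[20 6 2 2]
Step 7: demand=3,sold=2 ship[2->3]=2 ship[1->2]=2 ship[0->1]=2 prod=5 -> inv=[23 6 2 2]
Step 8: demand=3,sold=2 ship[2->3]=2 ship[1->2]=2 ship[0->1]=2 prod=5 -> inv=[26 6 2 2]

26 6 2 2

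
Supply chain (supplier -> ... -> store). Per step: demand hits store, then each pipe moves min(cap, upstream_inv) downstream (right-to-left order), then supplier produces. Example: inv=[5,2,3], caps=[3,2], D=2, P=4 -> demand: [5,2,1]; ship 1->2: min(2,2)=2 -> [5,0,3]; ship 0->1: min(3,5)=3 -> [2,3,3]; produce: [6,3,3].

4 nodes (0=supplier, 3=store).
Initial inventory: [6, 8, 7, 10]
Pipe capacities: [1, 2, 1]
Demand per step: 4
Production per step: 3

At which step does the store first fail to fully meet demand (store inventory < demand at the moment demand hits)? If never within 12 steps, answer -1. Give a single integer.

Step 1: demand=4,sold=4 ship[2->3]=1 ship[1->2]=2 ship[0->1]=1 prod=3 -> [8 7 8 7]
Step 2: demand=4,sold=4 ship[2->3]=1 ship[1->2]=2 ship[0->1]=1 prod=3 -> [10 6 9 4]
Step 3: demand=4,sold=4 ship[2->3]=1 ship[1->2]=2 ship[0->1]=1 prod=3 -> [12 5 10 1]
Step 4: demand=4,sold=1 ship[2->3]=1 ship[1->2]=2 ship[0->1]=1 prod=3 -> [14 4 11 1]
Step 5: demand=4,sold=1 ship[2->3]=1 ship[1->2]=2 ship[0->1]=1 prod=3 -> [16 3 12 1]
Step 6: demand=4,sold=1 ship[2->3]=1 ship[1->2]=2 ship[0->1]=1 prod=3 -> [18 2 13 1]
Step 7: demand=4,sold=1 ship[2->3]=1 ship[1->2]=2 ship[0->1]=1 prod=3 -> [20 1 14 1]
Step 8: demand=4,sold=1 ship[2->3]=1 ship[1->2]=1 ship[0->1]=1 prod=3 -> [22 1 14 1]
Step 9: demand=4,sold=1 ship[2->3]=1 ship[1->2]=1 ship[0->1]=1 prod=3 -> [24 1 14 1]
Step 10: demand=4,sold=1 ship[2->3]=1 ship[1->2]=1 ship[0->1]=1 prod=3 -> [26 1 14 1]
Step 11: demand=4,sold=1 ship[2->3]=1 ship[1->2]=1 ship[0->1]=1 prod=3 -> [28 1 14 1]
Step 12: demand=4,sold=1 ship[2->3]=1 ship[1->2]=1 ship[0->1]=1 prod=3 -> [30 1 14 1]
First stockout at step 4

4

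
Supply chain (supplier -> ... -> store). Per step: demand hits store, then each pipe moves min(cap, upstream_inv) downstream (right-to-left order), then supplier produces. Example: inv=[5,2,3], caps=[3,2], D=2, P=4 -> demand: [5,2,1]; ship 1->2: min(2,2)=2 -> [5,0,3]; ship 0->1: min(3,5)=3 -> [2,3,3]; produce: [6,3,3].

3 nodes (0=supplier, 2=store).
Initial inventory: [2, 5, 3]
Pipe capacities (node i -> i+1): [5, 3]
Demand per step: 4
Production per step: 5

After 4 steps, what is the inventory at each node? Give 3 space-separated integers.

Step 1: demand=4,sold=3 ship[1->2]=3 ship[0->1]=2 prod=5 -> inv=[5 4 3]
Step 2: demand=4,sold=3 ship[1->2]=3 ship[0->1]=5 prod=5 -> inv=[5 6 3]
Step 3: demand=4,sold=3 ship[1->2]=3 ship[0->1]=5 prod=5 -> inv=[5 8 3]
Step 4: demand=4,sold=3 ship[1->2]=3 ship[0->1]=5 prod=5 -> inv=[5 10 3]

5 10 3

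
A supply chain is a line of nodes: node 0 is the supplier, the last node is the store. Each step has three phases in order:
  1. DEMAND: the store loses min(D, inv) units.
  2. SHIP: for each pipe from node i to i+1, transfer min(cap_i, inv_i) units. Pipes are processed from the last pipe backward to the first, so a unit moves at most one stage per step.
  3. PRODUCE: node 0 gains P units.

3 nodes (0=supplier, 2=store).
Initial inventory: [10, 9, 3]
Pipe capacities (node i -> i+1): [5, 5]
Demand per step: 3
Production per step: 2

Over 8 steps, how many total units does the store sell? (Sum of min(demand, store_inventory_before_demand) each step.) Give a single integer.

Answer: 24

Derivation:
Step 1: sold=3 (running total=3) -> [7 9 5]
Step 2: sold=3 (running total=6) -> [4 9 7]
Step 3: sold=3 (running total=9) -> [2 8 9]
Step 4: sold=3 (running total=12) -> [2 5 11]
Step 5: sold=3 (running total=15) -> [2 2 13]
Step 6: sold=3 (running total=18) -> [2 2 12]
Step 7: sold=3 (running total=21) -> [2 2 11]
Step 8: sold=3 (running total=24) -> [2 2 10]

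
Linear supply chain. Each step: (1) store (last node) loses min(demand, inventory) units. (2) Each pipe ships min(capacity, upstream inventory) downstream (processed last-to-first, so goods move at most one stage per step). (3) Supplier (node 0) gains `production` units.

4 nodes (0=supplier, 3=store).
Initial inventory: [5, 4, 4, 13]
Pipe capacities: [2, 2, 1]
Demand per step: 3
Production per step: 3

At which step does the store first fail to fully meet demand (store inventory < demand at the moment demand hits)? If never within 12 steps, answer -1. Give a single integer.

Step 1: demand=3,sold=3 ship[2->3]=1 ship[1->2]=2 ship[0->1]=2 prod=3 -> [6 4 5 11]
Step 2: demand=3,sold=3 ship[2->3]=1 ship[1->2]=2 ship[0->1]=2 prod=3 -> [7 4 6 9]
Step 3: demand=3,sold=3 ship[2->3]=1 ship[1->2]=2 ship[0->1]=2 prod=3 -> [8 4 7 7]
Step 4: demand=3,sold=3 ship[2->3]=1 ship[1->2]=2 ship[0->1]=2 prod=3 -> [9 4 8 5]
Step 5: demand=3,sold=3 ship[2->3]=1 ship[1->2]=2 ship[0->1]=2 prod=3 -> [10 4 9 3]
Step 6: demand=3,sold=3 ship[2->3]=1 ship[1->2]=2 ship[0->1]=2 prod=3 -> [11 4 10 1]
Step 7: demand=3,sold=1 ship[2->3]=1 ship[1->2]=2 ship[0->1]=2 prod=3 -> [12 4 11 1]
Step 8: demand=3,sold=1 ship[2->3]=1 ship[1->2]=2 ship[0->1]=2 prod=3 -> [13 4 12 1]
Step 9: demand=3,sold=1 ship[2->3]=1 ship[1->2]=2 ship[0->1]=2 prod=3 -> [14 4 13 1]
Step 10: demand=3,sold=1 ship[2->3]=1 ship[1->2]=2 ship[0->1]=2 prod=3 -> [15 4 14 1]
Step 11: demand=3,sold=1 ship[2->3]=1 ship[1->2]=2 ship[0->1]=2 prod=3 -> [16 4 15 1]
Step 12: demand=3,sold=1 ship[2->3]=1 ship[1->2]=2 ship[0->1]=2 prod=3 -> [17 4 16 1]
First stockout at step 7

7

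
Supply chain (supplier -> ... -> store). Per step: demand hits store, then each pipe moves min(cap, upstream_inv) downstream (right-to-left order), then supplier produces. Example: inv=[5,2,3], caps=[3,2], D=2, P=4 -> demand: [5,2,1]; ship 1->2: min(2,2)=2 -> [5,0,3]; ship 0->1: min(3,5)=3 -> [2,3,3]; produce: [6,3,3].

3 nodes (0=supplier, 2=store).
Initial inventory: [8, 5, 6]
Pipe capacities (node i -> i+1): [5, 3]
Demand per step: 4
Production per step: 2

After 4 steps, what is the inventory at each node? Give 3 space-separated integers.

Step 1: demand=4,sold=4 ship[1->2]=3 ship[0->1]=5 prod=2 -> inv=[5 7 5]
Step 2: demand=4,sold=4 ship[1->2]=3 ship[0->1]=5 prod=2 -> inv=[2 9 4]
Step 3: demand=4,sold=4 ship[1->2]=3 ship[0->1]=2 prod=2 -> inv=[2 8 3]
Step 4: demand=4,sold=3 ship[1->2]=3 ship[0->1]=2 prod=2 -> inv=[2 7 3]

2 7 3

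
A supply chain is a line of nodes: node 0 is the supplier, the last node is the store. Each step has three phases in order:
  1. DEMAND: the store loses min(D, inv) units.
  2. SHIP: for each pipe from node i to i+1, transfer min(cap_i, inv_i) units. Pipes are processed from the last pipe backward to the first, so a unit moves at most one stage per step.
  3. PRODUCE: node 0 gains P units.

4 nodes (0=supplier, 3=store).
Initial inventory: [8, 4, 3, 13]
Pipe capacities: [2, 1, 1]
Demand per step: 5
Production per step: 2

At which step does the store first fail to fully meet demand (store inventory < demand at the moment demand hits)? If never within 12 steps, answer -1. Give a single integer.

Step 1: demand=5,sold=5 ship[2->3]=1 ship[1->2]=1 ship[0->1]=2 prod=2 -> [8 5 3 9]
Step 2: demand=5,sold=5 ship[2->3]=1 ship[1->2]=1 ship[0->1]=2 prod=2 -> [8 6 3 5]
Step 3: demand=5,sold=5 ship[2->3]=1 ship[1->2]=1 ship[0->1]=2 prod=2 -> [8 7 3 1]
Step 4: demand=5,sold=1 ship[2->3]=1 ship[1->2]=1 ship[0->1]=2 prod=2 -> [8 8 3 1]
Step 5: demand=5,sold=1 ship[2->3]=1 ship[1->2]=1 ship[0->1]=2 prod=2 -> [8 9 3 1]
Step 6: demand=5,sold=1 ship[2->3]=1 ship[1->2]=1 ship[0->1]=2 prod=2 -> [8 10 3 1]
Step 7: demand=5,sold=1 ship[2->3]=1 ship[1->2]=1 ship[0->1]=2 prod=2 -> [8 11 3 1]
Step 8: demand=5,sold=1 ship[2->3]=1 ship[1->2]=1 ship[0->1]=2 prod=2 -> [8 12 3 1]
Step 9: demand=5,sold=1 ship[2->3]=1 ship[1->2]=1 ship[0->1]=2 prod=2 -> [8 13 3 1]
Step 10: demand=5,sold=1 ship[2->3]=1 ship[1->2]=1 ship[0->1]=2 prod=2 -> [8 14 3 1]
Step 11: demand=5,sold=1 ship[2->3]=1 ship[1->2]=1 ship[0->1]=2 prod=2 -> [8 15 3 1]
Step 12: demand=5,sold=1 ship[2->3]=1 ship[1->2]=1 ship[0->1]=2 prod=2 -> [8 16 3 1]
First stockout at step 4

4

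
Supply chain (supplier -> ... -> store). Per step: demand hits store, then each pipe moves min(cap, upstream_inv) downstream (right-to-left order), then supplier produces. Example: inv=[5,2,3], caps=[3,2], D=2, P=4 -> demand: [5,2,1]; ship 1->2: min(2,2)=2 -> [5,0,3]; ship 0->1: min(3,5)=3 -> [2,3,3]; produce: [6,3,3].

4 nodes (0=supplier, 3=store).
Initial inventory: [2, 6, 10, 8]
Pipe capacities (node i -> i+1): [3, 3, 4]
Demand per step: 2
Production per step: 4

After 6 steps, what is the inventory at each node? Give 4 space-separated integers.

Step 1: demand=2,sold=2 ship[2->3]=4 ship[1->2]=3 ship[0->1]=2 prod=4 -> inv=[4 5 9 10]
Step 2: demand=2,sold=2 ship[2->3]=4 ship[1->2]=3 ship[0->1]=3 prod=4 -> inv=[5 5 8 12]
Step 3: demand=2,sold=2 ship[2->3]=4 ship[1->2]=3 ship[0->1]=3 prod=4 -> inv=[6 5 7 14]
Step 4: demand=2,sold=2 ship[2->3]=4 ship[1->2]=3 ship[0->1]=3 prod=4 -> inv=[7 5 6 16]
Step 5: demand=2,sold=2 ship[2->3]=4 ship[1->2]=3 ship[0->1]=3 prod=4 -> inv=[8 5 5 18]
Step 6: demand=2,sold=2 ship[2->3]=4 ship[1->2]=3 ship[0->1]=3 prod=4 -> inv=[9 5 4 20]

9 5 4 20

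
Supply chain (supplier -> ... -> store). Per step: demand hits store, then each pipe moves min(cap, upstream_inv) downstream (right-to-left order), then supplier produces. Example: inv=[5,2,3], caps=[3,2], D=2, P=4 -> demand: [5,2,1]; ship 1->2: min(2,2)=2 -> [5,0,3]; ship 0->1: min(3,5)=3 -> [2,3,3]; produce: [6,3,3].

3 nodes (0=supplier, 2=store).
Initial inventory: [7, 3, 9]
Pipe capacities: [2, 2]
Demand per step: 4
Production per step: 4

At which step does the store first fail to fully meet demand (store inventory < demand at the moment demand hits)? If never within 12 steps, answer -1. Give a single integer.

Step 1: demand=4,sold=4 ship[1->2]=2 ship[0->1]=2 prod=4 -> [9 3 7]
Step 2: demand=4,sold=4 ship[1->2]=2 ship[0->1]=2 prod=4 -> [11 3 5]
Step 3: demand=4,sold=4 ship[1->2]=2 ship[0->1]=2 prod=4 -> [13 3 3]
Step 4: demand=4,sold=3 ship[1->2]=2 ship[0->1]=2 prod=4 -> [15 3 2]
Step 5: demand=4,sold=2 ship[1->2]=2 ship[0->1]=2 prod=4 -> [17 3 2]
Step 6: demand=4,sold=2 ship[1->2]=2 ship[0->1]=2 prod=4 -> [19 3 2]
Step 7: demand=4,sold=2 ship[1->2]=2 ship[0->1]=2 prod=4 -> [21 3 2]
Step 8: demand=4,sold=2 ship[1->2]=2 ship[0->1]=2 prod=4 -> [23 3 2]
Step 9: demand=4,sold=2 ship[1->2]=2 ship[0->1]=2 prod=4 -> [25 3 2]
Step 10: demand=4,sold=2 ship[1->2]=2 ship[0->1]=2 prod=4 -> [27 3 2]
Step 11: demand=4,sold=2 ship[1->2]=2 ship[0->1]=2 prod=4 -> [29 3 2]
Step 12: demand=4,sold=2 ship[1->2]=2 ship[0->1]=2 prod=4 -> [31 3 2]
First stockout at step 4

4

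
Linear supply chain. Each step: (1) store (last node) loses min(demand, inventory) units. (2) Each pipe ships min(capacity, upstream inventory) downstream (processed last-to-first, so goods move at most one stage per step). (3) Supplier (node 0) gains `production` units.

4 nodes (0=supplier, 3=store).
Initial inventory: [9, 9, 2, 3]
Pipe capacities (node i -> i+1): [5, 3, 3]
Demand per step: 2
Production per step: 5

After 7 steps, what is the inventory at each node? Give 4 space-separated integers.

Step 1: demand=2,sold=2 ship[2->3]=2 ship[1->2]=3 ship[0->1]=5 prod=5 -> inv=[9 11 3 3]
Step 2: demand=2,sold=2 ship[2->3]=3 ship[1->2]=3 ship[0->1]=5 prod=5 -> inv=[9 13 3 4]
Step 3: demand=2,sold=2 ship[2->3]=3 ship[1->2]=3 ship[0->1]=5 prod=5 -> inv=[9 15 3 5]
Step 4: demand=2,sold=2 ship[2->3]=3 ship[1->2]=3 ship[0->1]=5 prod=5 -> inv=[9 17 3 6]
Step 5: demand=2,sold=2 ship[2->3]=3 ship[1->2]=3 ship[0->1]=5 prod=5 -> inv=[9 19 3 7]
Step 6: demand=2,sold=2 ship[2->3]=3 ship[1->2]=3 ship[0->1]=5 prod=5 -> inv=[9 21 3 8]
Step 7: demand=2,sold=2 ship[2->3]=3 ship[1->2]=3 ship[0->1]=5 prod=5 -> inv=[9 23 3 9]

9 23 3 9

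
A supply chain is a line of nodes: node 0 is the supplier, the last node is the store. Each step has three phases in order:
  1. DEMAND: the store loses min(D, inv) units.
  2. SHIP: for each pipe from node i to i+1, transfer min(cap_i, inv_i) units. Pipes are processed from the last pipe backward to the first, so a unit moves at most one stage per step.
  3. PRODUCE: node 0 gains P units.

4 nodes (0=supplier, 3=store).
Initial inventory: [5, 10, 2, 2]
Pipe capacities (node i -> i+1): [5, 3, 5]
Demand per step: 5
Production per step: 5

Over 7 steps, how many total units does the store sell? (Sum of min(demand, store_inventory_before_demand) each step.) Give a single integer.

Step 1: sold=2 (running total=2) -> [5 12 3 2]
Step 2: sold=2 (running total=4) -> [5 14 3 3]
Step 3: sold=3 (running total=7) -> [5 16 3 3]
Step 4: sold=3 (running total=10) -> [5 18 3 3]
Step 5: sold=3 (running total=13) -> [5 20 3 3]
Step 6: sold=3 (running total=16) -> [5 22 3 3]
Step 7: sold=3 (running total=19) -> [5 24 3 3]

Answer: 19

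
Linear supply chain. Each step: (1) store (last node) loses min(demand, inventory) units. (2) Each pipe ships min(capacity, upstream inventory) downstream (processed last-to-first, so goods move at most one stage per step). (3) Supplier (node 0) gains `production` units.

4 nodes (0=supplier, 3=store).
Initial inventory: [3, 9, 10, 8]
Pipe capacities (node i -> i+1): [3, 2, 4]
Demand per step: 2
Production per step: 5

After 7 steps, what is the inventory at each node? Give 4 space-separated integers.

Step 1: demand=2,sold=2 ship[2->3]=4 ship[1->2]=2 ship[0->1]=3 prod=5 -> inv=[5 10 8 10]
Step 2: demand=2,sold=2 ship[2->3]=4 ship[1->2]=2 ship[0->1]=3 prod=5 -> inv=[7 11 6 12]
Step 3: demand=2,sold=2 ship[2->3]=4 ship[1->2]=2 ship[0->1]=3 prod=5 -> inv=[9 12 4 14]
Step 4: demand=2,sold=2 ship[2->3]=4 ship[1->2]=2 ship[0->1]=3 prod=5 -> inv=[11 13 2 16]
Step 5: demand=2,sold=2 ship[2->3]=2 ship[1->2]=2 ship[0->1]=3 prod=5 -> inv=[13 14 2 16]
Step 6: demand=2,sold=2 ship[2->3]=2 ship[1->2]=2 ship[0->1]=3 prod=5 -> inv=[15 15 2 16]
Step 7: demand=2,sold=2 ship[2->3]=2 ship[1->2]=2 ship[0->1]=3 prod=5 -> inv=[17 16 2 16]

17 16 2 16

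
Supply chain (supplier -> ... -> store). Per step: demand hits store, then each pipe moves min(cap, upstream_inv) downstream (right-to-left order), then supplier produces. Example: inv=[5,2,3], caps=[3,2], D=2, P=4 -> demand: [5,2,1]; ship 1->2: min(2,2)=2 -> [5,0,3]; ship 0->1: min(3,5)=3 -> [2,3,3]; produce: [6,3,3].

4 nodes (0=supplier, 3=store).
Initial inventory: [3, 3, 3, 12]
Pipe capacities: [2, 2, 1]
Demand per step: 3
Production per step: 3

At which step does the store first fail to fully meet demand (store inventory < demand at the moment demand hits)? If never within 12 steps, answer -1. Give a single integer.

Step 1: demand=3,sold=3 ship[2->3]=1 ship[1->2]=2 ship[0->1]=2 prod=3 -> [4 3 4 10]
Step 2: demand=3,sold=3 ship[2->3]=1 ship[1->2]=2 ship[0->1]=2 prod=3 -> [5 3 5 8]
Step 3: demand=3,sold=3 ship[2->3]=1 ship[1->2]=2 ship[0->1]=2 prod=3 -> [6 3 6 6]
Step 4: demand=3,sold=3 ship[2->3]=1 ship[1->2]=2 ship[0->1]=2 prod=3 -> [7 3 7 4]
Step 5: demand=3,sold=3 ship[2->3]=1 ship[1->2]=2 ship[0->1]=2 prod=3 -> [8 3 8 2]
Step 6: demand=3,sold=2 ship[2->3]=1 ship[1->2]=2 ship[0->1]=2 prod=3 -> [9 3 9 1]
Step 7: demand=3,sold=1 ship[2->3]=1 ship[1->2]=2 ship[0->1]=2 prod=3 -> [10 3 10 1]
Step 8: demand=3,sold=1 ship[2->3]=1 ship[1->2]=2 ship[0->1]=2 prod=3 -> [11 3 11 1]
Step 9: demand=3,sold=1 ship[2->3]=1 ship[1->2]=2 ship[0->1]=2 prod=3 -> [12 3 12 1]
Step 10: demand=3,sold=1 ship[2->3]=1 ship[1->2]=2 ship[0->1]=2 prod=3 -> [13 3 13 1]
Step 11: demand=3,sold=1 ship[2->3]=1 ship[1->2]=2 ship[0->1]=2 prod=3 -> [14 3 14 1]
Step 12: demand=3,sold=1 ship[2->3]=1 ship[1->2]=2 ship[0->1]=2 prod=3 -> [15 3 15 1]
First stockout at step 6

6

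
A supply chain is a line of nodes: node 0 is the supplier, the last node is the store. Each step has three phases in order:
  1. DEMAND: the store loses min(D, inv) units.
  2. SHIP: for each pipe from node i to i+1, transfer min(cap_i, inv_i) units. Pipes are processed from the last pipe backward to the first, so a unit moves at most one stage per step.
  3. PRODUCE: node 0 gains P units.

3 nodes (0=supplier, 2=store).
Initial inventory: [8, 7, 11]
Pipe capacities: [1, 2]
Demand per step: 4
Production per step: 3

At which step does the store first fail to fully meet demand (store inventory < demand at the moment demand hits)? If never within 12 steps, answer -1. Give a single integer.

Step 1: demand=4,sold=4 ship[1->2]=2 ship[0->1]=1 prod=3 -> [10 6 9]
Step 2: demand=4,sold=4 ship[1->2]=2 ship[0->1]=1 prod=3 -> [12 5 7]
Step 3: demand=4,sold=4 ship[1->2]=2 ship[0->1]=1 prod=3 -> [14 4 5]
Step 4: demand=4,sold=4 ship[1->2]=2 ship[0->1]=1 prod=3 -> [16 3 3]
Step 5: demand=4,sold=3 ship[1->2]=2 ship[0->1]=1 prod=3 -> [18 2 2]
Step 6: demand=4,sold=2 ship[1->2]=2 ship[0->1]=1 prod=3 -> [20 1 2]
Step 7: demand=4,sold=2 ship[1->2]=1 ship[0->1]=1 prod=3 -> [22 1 1]
Step 8: demand=4,sold=1 ship[1->2]=1 ship[0->1]=1 prod=3 -> [24 1 1]
Step 9: demand=4,sold=1 ship[1->2]=1 ship[0->1]=1 prod=3 -> [26 1 1]
Step 10: demand=4,sold=1 ship[1->2]=1 ship[0->1]=1 prod=3 -> [28 1 1]
Step 11: demand=4,sold=1 ship[1->2]=1 ship[0->1]=1 prod=3 -> [30 1 1]
Step 12: demand=4,sold=1 ship[1->2]=1 ship[0->1]=1 prod=3 -> [32 1 1]
First stockout at step 5

5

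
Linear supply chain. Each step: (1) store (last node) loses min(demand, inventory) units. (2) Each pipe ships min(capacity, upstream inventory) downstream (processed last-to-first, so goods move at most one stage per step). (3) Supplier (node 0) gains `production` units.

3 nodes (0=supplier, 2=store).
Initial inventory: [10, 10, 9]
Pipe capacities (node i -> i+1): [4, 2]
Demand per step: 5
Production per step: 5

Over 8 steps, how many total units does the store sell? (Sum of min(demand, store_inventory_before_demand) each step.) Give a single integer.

Answer: 23

Derivation:
Step 1: sold=5 (running total=5) -> [11 12 6]
Step 2: sold=5 (running total=10) -> [12 14 3]
Step 3: sold=3 (running total=13) -> [13 16 2]
Step 4: sold=2 (running total=15) -> [14 18 2]
Step 5: sold=2 (running total=17) -> [15 20 2]
Step 6: sold=2 (running total=19) -> [16 22 2]
Step 7: sold=2 (running total=21) -> [17 24 2]
Step 8: sold=2 (running total=23) -> [18 26 2]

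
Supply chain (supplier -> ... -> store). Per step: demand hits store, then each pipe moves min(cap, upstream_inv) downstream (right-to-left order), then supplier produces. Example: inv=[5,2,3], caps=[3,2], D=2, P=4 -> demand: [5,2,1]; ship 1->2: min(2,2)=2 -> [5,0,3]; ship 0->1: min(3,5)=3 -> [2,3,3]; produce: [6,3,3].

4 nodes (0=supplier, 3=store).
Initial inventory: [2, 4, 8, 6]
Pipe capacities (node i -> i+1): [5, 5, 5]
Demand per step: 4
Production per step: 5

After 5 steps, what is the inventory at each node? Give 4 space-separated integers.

Step 1: demand=4,sold=4 ship[2->3]=5 ship[1->2]=4 ship[0->1]=2 prod=5 -> inv=[5 2 7 7]
Step 2: demand=4,sold=4 ship[2->3]=5 ship[1->2]=2 ship[0->1]=5 prod=5 -> inv=[5 5 4 8]
Step 3: demand=4,sold=4 ship[2->3]=4 ship[1->2]=5 ship[0->1]=5 prod=5 -> inv=[5 5 5 8]
Step 4: demand=4,sold=4 ship[2->3]=5 ship[1->2]=5 ship[0->1]=5 prod=5 -> inv=[5 5 5 9]
Step 5: demand=4,sold=4 ship[2->3]=5 ship[1->2]=5 ship[0->1]=5 prod=5 -> inv=[5 5 5 10]

5 5 5 10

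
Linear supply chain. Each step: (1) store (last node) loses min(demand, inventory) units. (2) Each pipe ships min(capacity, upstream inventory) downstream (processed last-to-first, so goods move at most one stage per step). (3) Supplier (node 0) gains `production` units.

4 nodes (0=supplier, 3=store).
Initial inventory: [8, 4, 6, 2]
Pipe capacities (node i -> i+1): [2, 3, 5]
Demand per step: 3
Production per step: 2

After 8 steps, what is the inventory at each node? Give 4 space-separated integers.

Step 1: demand=3,sold=2 ship[2->3]=5 ship[1->2]=3 ship[0->1]=2 prod=2 -> inv=[8 3 4 5]
Step 2: demand=3,sold=3 ship[2->3]=4 ship[1->2]=3 ship[0->1]=2 prod=2 -> inv=[8 2 3 6]
Step 3: demand=3,sold=3 ship[2->3]=3 ship[1->2]=2 ship[0->1]=2 prod=2 -> inv=[8 2 2 6]
Step 4: demand=3,sold=3 ship[2->3]=2 ship[1->2]=2 ship[0->1]=2 prod=2 -> inv=[8 2 2 5]
Step 5: demand=3,sold=3 ship[2->3]=2 ship[1->2]=2 ship[0->1]=2 prod=2 -> inv=[8 2 2 4]
Step 6: demand=3,sold=3 ship[2->3]=2 ship[1->2]=2 ship[0->1]=2 prod=2 -> inv=[8 2 2 3]
Step 7: demand=3,sold=3 ship[2->3]=2 ship[1->2]=2 ship[0->1]=2 prod=2 -> inv=[8 2 2 2]
Step 8: demand=3,sold=2 ship[2->3]=2 ship[1->2]=2 ship[0->1]=2 prod=2 -> inv=[8 2 2 2]

8 2 2 2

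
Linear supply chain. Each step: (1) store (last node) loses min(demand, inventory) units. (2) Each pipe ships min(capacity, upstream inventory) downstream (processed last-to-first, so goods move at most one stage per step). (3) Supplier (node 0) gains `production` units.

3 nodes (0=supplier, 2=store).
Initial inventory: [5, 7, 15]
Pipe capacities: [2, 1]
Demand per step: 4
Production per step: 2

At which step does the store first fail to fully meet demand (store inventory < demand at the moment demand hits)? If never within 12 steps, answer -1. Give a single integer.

Step 1: demand=4,sold=4 ship[1->2]=1 ship[0->1]=2 prod=2 -> [5 8 12]
Step 2: demand=4,sold=4 ship[1->2]=1 ship[0->1]=2 prod=2 -> [5 9 9]
Step 3: demand=4,sold=4 ship[1->2]=1 ship[0->1]=2 prod=2 -> [5 10 6]
Step 4: demand=4,sold=4 ship[1->2]=1 ship[0->1]=2 prod=2 -> [5 11 3]
Step 5: demand=4,sold=3 ship[1->2]=1 ship[0->1]=2 prod=2 -> [5 12 1]
Step 6: demand=4,sold=1 ship[1->2]=1 ship[0->1]=2 prod=2 -> [5 13 1]
Step 7: demand=4,sold=1 ship[1->2]=1 ship[0->1]=2 prod=2 -> [5 14 1]
Step 8: demand=4,sold=1 ship[1->2]=1 ship[0->1]=2 prod=2 -> [5 15 1]
Step 9: demand=4,sold=1 ship[1->2]=1 ship[0->1]=2 prod=2 -> [5 16 1]
Step 10: demand=4,sold=1 ship[1->2]=1 ship[0->1]=2 prod=2 -> [5 17 1]
Step 11: demand=4,sold=1 ship[1->2]=1 ship[0->1]=2 prod=2 -> [5 18 1]
Step 12: demand=4,sold=1 ship[1->2]=1 ship[0->1]=2 prod=2 -> [5 19 1]
First stockout at step 5

5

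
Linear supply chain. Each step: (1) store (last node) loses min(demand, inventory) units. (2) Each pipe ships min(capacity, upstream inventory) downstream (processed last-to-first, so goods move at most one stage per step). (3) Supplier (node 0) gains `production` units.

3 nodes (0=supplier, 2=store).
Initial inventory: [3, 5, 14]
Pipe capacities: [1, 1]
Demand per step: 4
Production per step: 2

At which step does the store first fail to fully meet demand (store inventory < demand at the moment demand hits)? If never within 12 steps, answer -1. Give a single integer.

Step 1: demand=4,sold=4 ship[1->2]=1 ship[0->1]=1 prod=2 -> [4 5 11]
Step 2: demand=4,sold=4 ship[1->2]=1 ship[0->1]=1 prod=2 -> [5 5 8]
Step 3: demand=4,sold=4 ship[1->2]=1 ship[0->1]=1 prod=2 -> [6 5 5]
Step 4: demand=4,sold=4 ship[1->2]=1 ship[0->1]=1 prod=2 -> [7 5 2]
Step 5: demand=4,sold=2 ship[1->2]=1 ship[0->1]=1 prod=2 -> [8 5 1]
Step 6: demand=4,sold=1 ship[1->2]=1 ship[0->1]=1 prod=2 -> [9 5 1]
Step 7: demand=4,sold=1 ship[1->2]=1 ship[0->1]=1 prod=2 -> [10 5 1]
Step 8: demand=4,sold=1 ship[1->2]=1 ship[0->1]=1 prod=2 -> [11 5 1]
Step 9: demand=4,sold=1 ship[1->2]=1 ship[0->1]=1 prod=2 -> [12 5 1]
Step 10: demand=4,sold=1 ship[1->2]=1 ship[0->1]=1 prod=2 -> [13 5 1]
Step 11: demand=4,sold=1 ship[1->2]=1 ship[0->1]=1 prod=2 -> [14 5 1]
Step 12: demand=4,sold=1 ship[1->2]=1 ship[0->1]=1 prod=2 -> [15 5 1]
First stockout at step 5

5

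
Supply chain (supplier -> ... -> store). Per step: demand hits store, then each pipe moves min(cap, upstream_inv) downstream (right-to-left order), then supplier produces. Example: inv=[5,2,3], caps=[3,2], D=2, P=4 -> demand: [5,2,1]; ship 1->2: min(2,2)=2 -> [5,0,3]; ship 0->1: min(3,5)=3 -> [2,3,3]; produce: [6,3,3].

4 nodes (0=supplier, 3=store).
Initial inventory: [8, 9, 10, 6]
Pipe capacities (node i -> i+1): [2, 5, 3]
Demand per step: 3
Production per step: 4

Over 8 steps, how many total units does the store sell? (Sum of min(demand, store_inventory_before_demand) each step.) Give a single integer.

Answer: 24

Derivation:
Step 1: sold=3 (running total=3) -> [10 6 12 6]
Step 2: sold=3 (running total=6) -> [12 3 14 6]
Step 3: sold=3 (running total=9) -> [14 2 14 6]
Step 4: sold=3 (running total=12) -> [16 2 13 6]
Step 5: sold=3 (running total=15) -> [18 2 12 6]
Step 6: sold=3 (running total=18) -> [20 2 11 6]
Step 7: sold=3 (running total=21) -> [22 2 10 6]
Step 8: sold=3 (running total=24) -> [24 2 9 6]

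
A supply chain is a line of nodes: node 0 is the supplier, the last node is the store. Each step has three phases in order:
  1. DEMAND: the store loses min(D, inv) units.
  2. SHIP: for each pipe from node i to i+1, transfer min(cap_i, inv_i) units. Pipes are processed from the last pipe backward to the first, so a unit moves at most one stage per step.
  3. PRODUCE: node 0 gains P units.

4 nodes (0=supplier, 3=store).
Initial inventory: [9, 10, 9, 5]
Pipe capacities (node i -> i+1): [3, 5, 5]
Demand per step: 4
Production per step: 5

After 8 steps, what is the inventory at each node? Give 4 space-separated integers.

Step 1: demand=4,sold=4 ship[2->3]=5 ship[1->2]=5 ship[0->1]=3 prod=5 -> inv=[11 8 9 6]
Step 2: demand=4,sold=4 ship[2->3]=5 ship[1->2]=5 ship[0->1]=3 prod=5 -> inv=[13 6 9 7]
Step 3: demand=4,sold=4 ship[2->3]=5 ship[1->2]=5 ship[0->1]=3 prod=5 -> inv=[15 4 9 8]
Step 4: demand=4,sold=4 ship[2->3]=5 ship[1->2]=4 ship[0->1]=3 prod=5 -> inv=[17 3 8 9]
Step 5: demand=4,sold=4 ship[2->3]=5 ship[1->2]=3 ship[0->1]=3 prod=5 -> inv=[19 3 6 10]
Step 6: demand=4,sold=4 ship[2->3]=5 ship[1->2]=3 ship[0->1]=3 prod=5 -> inv=[21 3 4 11]
Step 7: demand=4,sold=4 ship[2->3]=4 ship[1->2]=3 ship[0->1]=3 prod=5 -> inv=[23 3 3 11]
Step 8: demand=4,sold=4 ship[2->3]=3 ship[1->2]=3 ship[0->1]=3 prod=5 -> inv=[25 3 3 10]

25 3 3 10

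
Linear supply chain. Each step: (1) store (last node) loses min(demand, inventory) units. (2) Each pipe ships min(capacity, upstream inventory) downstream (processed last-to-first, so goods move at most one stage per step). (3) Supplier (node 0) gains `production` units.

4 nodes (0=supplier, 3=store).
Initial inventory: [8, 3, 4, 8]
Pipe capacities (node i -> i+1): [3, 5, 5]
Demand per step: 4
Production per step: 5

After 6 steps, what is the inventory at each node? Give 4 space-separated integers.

Step 1: demand=4,sold=4 ship[2->3]=4 ship[1->2]=3 ship[0->1]=3 prod=5 -> inv=[10 3 3 8]
Step 2: demand=4,sold=4 ship[2->3]=3 ship[1->2]=3 ship[0->1]=3 prod=5 -> inv=[12 3 3 7]
Step 3: demand=4,sold=4 ship[2->3]=3 ship[1->2]=3 ship[0->1]=3 prod=5 -> inv=[14 3 3 6]
Step 4: demand=4,sold=4 ship[2->3]=3 ship[1->2]=3 ship[0->1]=3 prod=5 -> inv=[16 3 3 5]
Step 5: demand=4,sold=4 ship[2->3]=3 ship[1->2]=3 ship[0->1]=3 prod=5 -> inv=[18 3 3 4]
Step 6: demand=4,sold=4 ship[2->3]=3 ship[1->2]=3 ship[0->1]=3 prod=5 -> inv=[20 3 3 3]

20 3 3 3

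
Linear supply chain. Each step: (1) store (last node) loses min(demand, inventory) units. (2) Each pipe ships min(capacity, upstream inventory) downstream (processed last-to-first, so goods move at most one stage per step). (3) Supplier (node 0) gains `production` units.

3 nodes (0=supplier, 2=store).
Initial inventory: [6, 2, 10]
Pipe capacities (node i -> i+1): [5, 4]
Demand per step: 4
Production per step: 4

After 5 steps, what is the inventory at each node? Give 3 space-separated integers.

Step 1: demand=4,sold=4 ship[1->2]=2 ship[0->1]=5 prod=4 -> inv=[5 5 8]
Step 2: demand=4,sold=4 ship[1->2]=4 ship[0->1]=5 prod=4 -> inv=[4 6 8]
Step 3: demand=4,sold=4 ship[1->2]=4 ship[0->1]=4 prod=4 -> inv=[4 6 8]
Step 4: demand=4,sold=4 ship[1->2]=4 ship[0->1]=4 prod=4 -> inv=[4 6 8]
Step 5: demand=4,sold=4 ship[1->2]=4 ship[0->1]=4 prod=4 -> inv=[4 6 8]

4 6 8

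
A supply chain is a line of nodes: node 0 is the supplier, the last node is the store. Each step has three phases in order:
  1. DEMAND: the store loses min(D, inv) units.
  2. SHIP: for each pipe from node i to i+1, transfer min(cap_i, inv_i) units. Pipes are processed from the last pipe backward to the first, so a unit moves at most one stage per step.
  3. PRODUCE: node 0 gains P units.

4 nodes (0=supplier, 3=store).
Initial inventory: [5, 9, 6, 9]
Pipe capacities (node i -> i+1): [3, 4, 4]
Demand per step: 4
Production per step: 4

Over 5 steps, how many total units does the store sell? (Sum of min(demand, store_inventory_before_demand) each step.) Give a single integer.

Answer: 20

Derivation:
Step 1: sold=4 (running total=4) -> [6 8 6 9]
Step 2: sold=4 (running total=8) -> [7 7 6 9]
Step 3: sold=4 (running total=12) -> [8 6 6 9]
Step 4: sold=4 (running total=16) -> [9 5 6 9]
Step 5: sold=4 (running total=20) -> [10 4 6 9]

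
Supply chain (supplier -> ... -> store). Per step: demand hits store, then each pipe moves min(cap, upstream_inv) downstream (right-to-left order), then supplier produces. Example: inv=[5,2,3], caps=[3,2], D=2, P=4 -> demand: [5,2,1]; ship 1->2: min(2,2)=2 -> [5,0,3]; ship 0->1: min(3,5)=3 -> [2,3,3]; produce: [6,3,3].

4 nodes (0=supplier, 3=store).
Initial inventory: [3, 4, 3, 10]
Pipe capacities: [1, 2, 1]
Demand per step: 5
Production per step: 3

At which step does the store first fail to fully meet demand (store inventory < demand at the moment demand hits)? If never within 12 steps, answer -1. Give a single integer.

Step 1: demand=5,sold=5 ship[2->3]=1 ship[1->2]=2 ship[0->1]=1 prod=3 -> [5 3 4 6]
Step 2: demand=5,sold=5 ship[2->3]=1 ship[1->2]=2 ship[0->1]=1 prod=3 -> [7 2 5 2]
Step 3: demand=5,sold=2 ship[2->3]=1 ship[1->2]=2 ship[0->1]=1 prod=3 -> [9 1 6 1]
Step 4: demand=5,sold=1 ship[2->3]=1 ship[1->2]=1 ship[0->1]=1 prod=3 -> [11 1 6 1]
Step 5: demand=5,sold=1 ship[2->3]=1 ship[1->2]=1 ship[0->1]=1 prod=3 -> [13 1 6 1]
Step 6: demand=5,sold=1 ship[2->3]=1 ship[1->2]=1 ship[0->1]=1 prod=3 -> [15 1 6 1]
Step 7: demand=5,sold=1 ship[2->3]=1 ship[1->2]=1 ship[0->1]=1 prod=3 -> [17 1 6 1]
Step 8: demand=5,sold=1 ship[2->3]=1 ship[1->2]=1 ship[0->1]=1 prod=3 -> [19 1 6 1]
Step 9: demand=5,sold=1 ship[2->3]=1 ship[1->2]=1 ship[0->1]=1 prod=3 -> [21 1 6 1]
Step 10: demand=5,sold=1 ship[2->3]=1 ship[1->2]=1 ship[0->1]=1 prod=3 -> [23 1 6 1]
Step 11: demand=5,sold=1 ship[2->3]=1 ship[1->2]=1 ship[0->1]=1 prod=3 -> [25 1 6 1]
Step 12: demand=5,sold=1 ship[2->3]=1 ship[1->2]=1 ship[0->1]=1 prod=3 -> [27 1 6 1]
First stockout at step 3

3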